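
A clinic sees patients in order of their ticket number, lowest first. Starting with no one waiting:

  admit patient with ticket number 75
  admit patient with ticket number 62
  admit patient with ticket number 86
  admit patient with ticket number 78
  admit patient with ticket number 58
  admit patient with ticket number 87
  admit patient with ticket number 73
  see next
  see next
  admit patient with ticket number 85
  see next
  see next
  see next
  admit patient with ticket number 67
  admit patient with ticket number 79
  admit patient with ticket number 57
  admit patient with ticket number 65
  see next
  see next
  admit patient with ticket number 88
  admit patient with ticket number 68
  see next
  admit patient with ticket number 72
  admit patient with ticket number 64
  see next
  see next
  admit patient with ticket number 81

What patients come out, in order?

insert 75 → {75}
insert 62 → {62, 75}
insert 86 → {62, 75, 86}
insert 78 → {62, 75, 78, 86}
insert 58 → {58, 62, 75, 78, 86}
insert 87 → {58, 62, 75, 78, 86, 87}
insert 73 → {58, 62, 73, 75, 78, 86, 87}
see next → 58; now {62, 73, 75, 78, 86, 87}
see next → 62; now {73, 75, 78, 86, 87}
insert 85 → {73, 75, 78, 85, 86, 87}
see next → 73; now {75, 78, 85, 86, 87}
see next → 75; now {78, 85, 86, 87}
see next → 78; now {85, 86, 87}
insert 67 → {67, 85, 86, 87}
insert 79 → {67, 79, 85, 86, 87}
insert 57 → {57, 67, 79, 85, 86, 87}
insert 65 → {57, 65, 67, 79, 85, 86, 87}
see next → 57; now {65, 67, 79, 85, 86, 87}
see next → 65; now {67, 79, 85, 86, 87}
insert 88 → {67, 79, 85, 86, 87, 88}
insert 68 → {67, 68, 79, 85, 86, 87, 88}
see next → 67; now {68, 79, 85, 86, 87, 88}
insert 72 → {68, 72, 79, 85, 86, 87, 88}
insert 64 → {64, 68, 72, 79, 85, 86, 87, 88}
see next → 64; now {68, 72, 79, 85, 86, 87, 88}
see next → 68; now {72, 79, 85, 86, 87, 88}
insert 81 → {72, 79, 81, 85, 86, 87, 88}

[58, 62, 73, 75, 78, 57, 65, 67, 64, 68]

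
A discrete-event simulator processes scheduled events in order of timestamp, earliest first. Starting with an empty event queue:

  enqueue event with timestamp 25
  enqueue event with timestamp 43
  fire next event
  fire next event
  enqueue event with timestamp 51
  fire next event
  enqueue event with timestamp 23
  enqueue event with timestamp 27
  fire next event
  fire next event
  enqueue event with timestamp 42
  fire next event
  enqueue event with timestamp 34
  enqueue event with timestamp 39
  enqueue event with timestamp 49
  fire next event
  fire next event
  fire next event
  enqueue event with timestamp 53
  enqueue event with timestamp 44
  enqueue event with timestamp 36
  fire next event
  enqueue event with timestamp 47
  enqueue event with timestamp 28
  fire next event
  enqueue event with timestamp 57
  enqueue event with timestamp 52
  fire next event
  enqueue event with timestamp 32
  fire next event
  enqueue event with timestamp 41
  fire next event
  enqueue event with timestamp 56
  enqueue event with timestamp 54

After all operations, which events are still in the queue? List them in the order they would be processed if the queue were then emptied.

[47, 52, 53, 54, 56, 57]

insert 25 → {25}
insert 43 → {25, 43}
fire next event → 25; now {43}
fire next event → 43; now {}
insert 51 → {51}
fire next event → 51; now {}
insert 23 → {23}
insert 27 → {23, 27}
fire next event → 23; now {27}
fire next event → 27; now {}
insert 42 → {42}
fire next event → 42; now {}
insert 34 → {34}
insert 39 → {34, 39}
insert 49 → {34, 39, 49}
fire next event → 34; now {39, 49}
fire next event → 39; now {49}
fire next event → 49; now {}
insert 53 → {53}
insert 44 → {44, 53}
insert 36 → {36, 44, 53}
fire next event → 36; now {44, 53}
insert 47 → {44, 47, 53}
insert 28 → {28, 44, 47, 53}
fire next event → 28; now {44, 47, 53}
insert 57 → {44, 47, 53, 57}
insert 52 → {44, 47, 52, 53, 57}
fire next event → 44; now {47, 52, 53, 57}
insert 32 → {32, 47, 52, 53, 57}
fire next event → 32; now {47, 52, 53, 57}
insert 41 → {41, 47, 52, 53, 57}
fire next event → 41; now {47, 52, 53, 57}
insert 56 → {47, 52, 53, 56, 57}
insert 54 → {47, 52, 53, 54, 56, 57}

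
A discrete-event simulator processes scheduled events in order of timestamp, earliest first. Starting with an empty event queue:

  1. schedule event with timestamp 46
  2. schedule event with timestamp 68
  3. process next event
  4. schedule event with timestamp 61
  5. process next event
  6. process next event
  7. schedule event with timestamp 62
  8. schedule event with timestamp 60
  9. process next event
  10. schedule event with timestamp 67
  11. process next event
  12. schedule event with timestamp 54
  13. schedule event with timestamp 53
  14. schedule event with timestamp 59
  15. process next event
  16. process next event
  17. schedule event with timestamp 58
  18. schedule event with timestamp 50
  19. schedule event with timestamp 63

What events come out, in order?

insert 46 → {46}
insert 68 → {46, 68}
process next event → 46; now {68}
insert 61 → {61, 68}
process next event → 61; now {68}
process next event → 68; now {}
insert 62 → {62}
insert 60 → {60, 62}
process next event → 60; now {62}
insert 67 → {62, 67}
process next event → 62; now {67}
insert 54 → {54, 67}
insert 53 → {53, 54, 67}
insert 59 → {53, 54, 59, 67}
process next event → 53; now {54, 59, 67}
process next event → 54; now {59, 67}
insert 58 → {58, 59, 67}
insert 50 → {50, 58, 59, 67}
insert 63 → {50, 58, 59, 63, 67}

46 → 61 → 68 → 60 → 62 → 53 → 54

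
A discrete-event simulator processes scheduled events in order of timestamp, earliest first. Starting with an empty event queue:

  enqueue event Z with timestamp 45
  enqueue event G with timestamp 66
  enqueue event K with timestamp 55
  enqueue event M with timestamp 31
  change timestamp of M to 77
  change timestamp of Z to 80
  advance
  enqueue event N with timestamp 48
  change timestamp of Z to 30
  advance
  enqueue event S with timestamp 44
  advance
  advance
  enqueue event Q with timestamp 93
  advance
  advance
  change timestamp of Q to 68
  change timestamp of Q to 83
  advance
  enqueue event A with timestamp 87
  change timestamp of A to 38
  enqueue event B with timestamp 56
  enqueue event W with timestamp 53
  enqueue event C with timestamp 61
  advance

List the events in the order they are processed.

[K, Z, S, N, G, M, Q, A]

add Z (timestamp 45) → {Z:45}
add G (timestamp 66) → {Z:45, G:66}
add K (timestamp 55) → {Z:45, K:55, G:66}
add M (timestamp 31) → {M:31, Z:45, K:55, G:66}
update M to timestamp 77 → {Z:45, K:55, G:66, M:77}
update Z to timestamp 80 → {K:55, G:66, M:77, Z:80}
advance → K; now {G:66, M:77, Z:80}
add N (timestamp 48) → {N:48, G:66, M:77, Z:80}
update Z to timestamp 30 → {Z:30, N:48, G:66, M:77}
advance → Z; now {N:48, G:66, M:77}
add S (timestamp 44) → {S:44, N:48, G:66, M:77}
advance → S; now {N:48, G:66, M:77}
advance → N; now {G:66, M:77}
add Q (timestamp 93) → {G:66, M:77, Q:93}
advance → G; now {M:77, Q:93}
advance → M; now {Q:93}
update Q to timestamp 68 → {Q:68}
update Q to timestamp 83 → {Q:83}
advance → Q; now {}
add A (timestamp 87) → {A:87}
update A to timestamp 38 → {A:38}
add B (timestamp 56) → {A:38, B:56}
add W (timestamp 53) → {A:38, W:53, B:56}
add C (timestamp 61) → {A:38, W:53, B:56, C:61}
advance → A; now {W:53, B:56, C:61}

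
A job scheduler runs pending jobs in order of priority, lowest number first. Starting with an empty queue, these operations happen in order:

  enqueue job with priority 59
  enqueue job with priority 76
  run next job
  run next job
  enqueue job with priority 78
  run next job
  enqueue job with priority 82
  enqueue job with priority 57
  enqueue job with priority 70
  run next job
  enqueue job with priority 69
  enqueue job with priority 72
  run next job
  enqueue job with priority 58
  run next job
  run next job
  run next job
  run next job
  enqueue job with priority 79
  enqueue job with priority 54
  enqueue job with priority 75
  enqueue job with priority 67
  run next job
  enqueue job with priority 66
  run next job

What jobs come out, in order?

insert 59 → {59}
insert 76 → {59, 76}
run next job → 59; now {76}
run next job → 76; now {}
insert 78 → {78}
run next job → 78; now {}
insert 82 → {82}
insert 57 → {57, 82}
insert 70 → {57, 70, 82}
run next job → 57; now {70, 82}
insert 69 → {69, 70, 82}
insert 72 → {69, 70, 72, 82}
run next job → 69; now {70, 72, 82}
insert 58 → {58, 70, 72, 82}
run next job → 58; now {70, 72, 82}
run next job → 70; now {72, 82}
run next job → 72; now {82}
run next job → 82; now {}
insert 79 → {79}
insert 54 → {54, 79}
insert 75 → {54, 75, 79}
insert 67 → {54, 67, 75, 79}
run next job → 54; now {67, 75, 79}
insert 66 → {66, 67, 75, 79}
run next job → 66; now {67, 75, 79}

59 → 76 → 78 → 57 → 69 → 58 → 70 → 72 → 82 → 54 → 66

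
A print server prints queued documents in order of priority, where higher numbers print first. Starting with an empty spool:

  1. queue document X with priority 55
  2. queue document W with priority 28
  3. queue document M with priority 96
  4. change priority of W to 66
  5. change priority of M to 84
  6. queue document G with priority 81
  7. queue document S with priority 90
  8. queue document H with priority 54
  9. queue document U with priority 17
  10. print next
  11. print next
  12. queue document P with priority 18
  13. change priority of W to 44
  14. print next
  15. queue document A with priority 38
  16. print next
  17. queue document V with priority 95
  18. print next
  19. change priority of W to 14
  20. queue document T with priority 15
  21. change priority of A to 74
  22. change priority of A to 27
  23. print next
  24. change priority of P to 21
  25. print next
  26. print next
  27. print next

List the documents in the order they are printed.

add X (priority 55) → {X:55}
add W (priority 28) → {X:55, W:28}
add M (priority 96) → {M:96, X:55, W:28}
update W to priority 66 → {M:96, W:66, X:55}
update M to priority 84 → {M:84, W:66, X:55}
add G (priority 81) → {M:84, G:81, W:66, X:55}
add S (priority 90) → {S:90, M:84, G:81, W:66, X:55}
add H (priority 54) → {S:90, M:84, G:81, W:66, X:55, H:54}
add U (priority 17) → {S:90, M:84, G:81, W:66, X:55, H:54, U:17}
print next → S; now {M:84, G:81, W:66, X:55, H:54, U:17}
print next → M; now {G:81, W:66, X:55, H:54, U:17}
add P (priority 18) → {G:81, W:66, X:55, H:54, P:18, U:17}
update W to priority 44 → {G:81, X:55, H:54, W:44, P:18, U:17}
print next → G; now {X:55, H:54, W:44, P:18, U:17}
add A (priority 38) → {X:55, H:54, W:44, A:38, P:18, U:17}
print next → X; now {H:54, W:44, A:38, P:18, U:17}
add V (priority 95) → {V:95, H:54, W:44, A:38, P:18, U:17}
print next → V; now {H:54, W:44, A:38, P:18, U:17}
update W to priority 14 → {H:54, A:38, P:18, U:17, W:14}
add T (priority 15) → {H:54, A:38, P:18, U:17, T:15, W:14}
update A to priority 74 → {A:74, H:54, P:18, U:17, T:15, W:14}
update A to priority 27 → {H:54, A:27, P:18, U:17, T:15, W:14}
print next → H; now {A:27, P:18, U:17, T:15, W:14}
update P to priority 21 → {A:27, P:21, U:17, T:15, W:14}
print next → A; now {P:21, U:17, T:15, W:14}
print next → P; now {U:17, T:15, W:14}
print next → U; now {T:15, W:14}

S, M, G, X, V, H, A, P, U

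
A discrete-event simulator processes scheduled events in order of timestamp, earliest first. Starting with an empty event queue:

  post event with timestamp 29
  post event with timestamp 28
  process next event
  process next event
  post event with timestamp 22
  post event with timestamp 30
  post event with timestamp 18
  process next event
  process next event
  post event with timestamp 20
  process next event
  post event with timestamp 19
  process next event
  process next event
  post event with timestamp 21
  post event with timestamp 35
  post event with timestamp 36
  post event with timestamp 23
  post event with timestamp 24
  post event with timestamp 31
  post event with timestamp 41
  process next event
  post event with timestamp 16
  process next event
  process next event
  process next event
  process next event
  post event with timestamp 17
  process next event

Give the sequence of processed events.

28 → 29 → 18 → 22 → 20 → 19 → 30 → 21 → 16 → 23 → 24 → 31 → 17

insert 29 → {29}
insert 28 → {28, 29}
process next event → 28; now {29}
process next event → 29; now {}
insert 22 → {22}
insert 30 → {22, 30}
insert 18 → {18, 22, 30}
process next event → 18; now {22, 30}
process next event → 22; now {30}
insert 20 → {20, 30}
process next event → 20; now {30}
insert 19 → {19, 30}
process next event → 19; now {30}
process next event → 30; now {}
insert 21 → {21}
insert 35 → {21, 35}
insert 36 → {21, 35, 36}
insert 23 → {21, 23, 35, 36}
insert 24 → {21, 23, 24, 35, 36}
insert 31 → {21, 23, 24, 31, 35, 36}
insert 41 → {21, 23, 24, 31, 35, 36, 41}
process next event → 21; now {23, 24, 31, 35, 36, 41}
insert 16 → {16, 23, 24, 31, 35, 36, 41}
process next event → 16; now {23, 24, 31, 35, 36, 41}
process next event → 23; now {24, 31, 35, 36, 41}
process next event → 24; now {31, 35, 36, 41}
process next event → 31; now {35, 36, 41}
insert 17 → {17, 35, 36, 41}
process next event → 17; now {35, 36, 41}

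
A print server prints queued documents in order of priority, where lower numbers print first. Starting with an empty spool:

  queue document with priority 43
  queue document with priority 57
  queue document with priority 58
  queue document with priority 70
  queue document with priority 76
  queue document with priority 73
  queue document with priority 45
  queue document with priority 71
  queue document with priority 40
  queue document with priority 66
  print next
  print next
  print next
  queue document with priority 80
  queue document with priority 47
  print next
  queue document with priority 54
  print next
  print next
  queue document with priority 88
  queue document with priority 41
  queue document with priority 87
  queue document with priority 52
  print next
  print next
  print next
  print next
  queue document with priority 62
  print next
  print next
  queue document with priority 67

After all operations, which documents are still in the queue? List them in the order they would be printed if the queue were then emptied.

insert 43 → {43}
insert 57 → {43, 57}
insert 58 → {43, 57, 58}
insert 70 → {43, 57, 58, 70}
insert 76 → {43, 57, 58, 70, 76}
insert 73 → {43, 57, 58, 70, 73, 76}
insert 45 → {43, 45, 57, 58, 70, 73, 76}
insert 71 → {43, 45, 57, 58, 70, 71, 73, 76}
insert 40 → {40, 43, 45, 57, 58, 70, 71, 73, 76}
insert 66 → {40, 43, 45, 57, 58, 66, 70, 71, 73, 76}
print next → 40; now {43, 45, 57, 58, 66, 70, 71, 73, 76}
print next → 43; now {45, 57, 58, 66, 70, 71, 73, 76}
print next → 45; now {57, 58, 66, 70, 71, 73, 76}
insert 80 → {57, 58, 66, 70, 71, 73, 76, 80}
insert 47 → {47, 57, 58, 66, 70, 71, 73, 76, 80}
print next → 47; now {57, 58, 66, 70, 71, 73, 76, 80}
insert 54 → {54, 57, 58, 66, 70, 71, 73, 76, 80}
print next → 54; now {57, 58, 66, 70, 71, 73, 76, 80}
print next → 57; now {58, 66, 70, 71, 73, 76, 80}
insert 88 → {58, 66, 70, 71, 73, 76, 80, 88}
insert 41 → {41, 58, 66, 70, 71, 73, 76, 80, 88}
insert 87 → {41, 58, 66, 70, 71, 73, 76, 80, 87, 88}
insert 52 → {41, 52, 58, 66, 70, 71, 73, 76, 80, 87, 88}
print next → 41; now {52, 58, 66, 70, 71, 73, 76, 80, 87, 88}
print next → 52; now {58, 66, 70, 71, 73, 76, 80, 87, 88}
print next → 58; now {66, 70, 71, 73, 76, 80, 87, 88}
print next → 66; now {70, 71, 73, 76, 80, 87, 88}
insert 62 → {62, 70, 71, 73, 76, 80, 87, 88}
print next → 62; now {70, 71, 73, 76, 80, 87, 88}
print next → 70; now {71, 73, 76, 80, 87, 88}
insert 67 → {67, 71, 73, 76, 80, 87, 88}

67 → 71 → 73 → 76 → 80 → 87 → 88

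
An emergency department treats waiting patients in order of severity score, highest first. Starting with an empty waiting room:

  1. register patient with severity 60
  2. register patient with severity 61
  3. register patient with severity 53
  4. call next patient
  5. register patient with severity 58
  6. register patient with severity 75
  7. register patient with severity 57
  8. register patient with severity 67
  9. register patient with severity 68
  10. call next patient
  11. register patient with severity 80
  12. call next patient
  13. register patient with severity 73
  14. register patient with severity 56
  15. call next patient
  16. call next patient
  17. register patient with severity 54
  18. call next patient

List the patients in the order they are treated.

insert 60 → {60}
insert 61 → {61, 60}
insert 53 → {61, 60, 53}
call next patient → 61; now {60, 53}
insert 58 → {60, 58, 53}
insert 75 → {75, 60, 58, 53}
insert 57 → {75, 60, 58, 57, 53}
insert 67 → {75, 67, 60, 58, 57, 53}
insert 68 → {75, 68, 67, 60, 58, 57, 53}
call next patient → 75; now {68, 67, 60, 58, 57, 53}
insert 80 → {80, 68, 67, 60, 58, 57, 53}
call next patient → 80; now {68, 67, 60, 58, 57, 53}
insert 73 → {73, 68, 67, 60, 58, 57, 53}
insert 56 → {73, 68, 67, 60, 58, 57, 56, 53}
call next patient → 73; now {68, 67, 60, 58, 57, 56, 53}
call next patient → 68; now {67, 60, 58, 57, 56, 53}
insert 54 → {67, 60, 58, 57, 56, 54, 53}
call next patient → 67; now {60, 58, 57, 56, 54, 53}

[61, 75, 80, 73, 68, 67]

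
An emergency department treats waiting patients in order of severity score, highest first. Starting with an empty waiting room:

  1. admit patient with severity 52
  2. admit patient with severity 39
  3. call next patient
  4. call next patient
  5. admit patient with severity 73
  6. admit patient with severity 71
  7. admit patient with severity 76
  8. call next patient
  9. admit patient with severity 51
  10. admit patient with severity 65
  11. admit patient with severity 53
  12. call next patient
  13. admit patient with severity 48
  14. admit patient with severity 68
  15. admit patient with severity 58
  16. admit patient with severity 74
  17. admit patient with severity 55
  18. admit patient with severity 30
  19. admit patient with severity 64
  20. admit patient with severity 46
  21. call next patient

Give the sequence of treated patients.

52 → 39 → 76 → 73 → 74

insert 52 → {52}
insert 39 → {52, 39}
call next patient → 52; now {39}
call next patient → 39; now {}
insert 73 → {73}
insert 71 → {73, 71}
insert 76 → {76, 73, 71}
call next patient → 76; now {73, 71}
insert 51 → {73, 71, 51}
insert 65 → {73, 71, 65, 51}
insert 53 → {73, 71, 65, 53, 51}
call next patient → 73; now {71, 65, 53, 51}
insert 48 → {71, 65, 53, 51, 48}
insert 68 → {71, 68, 65, 53, 51, 48}
insert 58 → {71, 68, 65, 58, 53, 51, 48}
insert 74 → {74, 71, 68, 65, 58, 53, 51, 48}
insert 55 → {74, 71, 68, 65, 58, 55, 53, 51, 48}
insert 30 → {74, 71, 68, 65, 58, 55, 53, 51, 48, 30}
insert 64 → {74, 71, 68, 65, 64, 58, 55, 53, 51, 48, 30}
insert 46 → {74, 71, 68, 65, 64, 58, 55, 53, 51, 48, 46, 30}
call next patient → 74; now {71, 68, 65, 64, 58, 55, 53, 51, 48, 46, 30}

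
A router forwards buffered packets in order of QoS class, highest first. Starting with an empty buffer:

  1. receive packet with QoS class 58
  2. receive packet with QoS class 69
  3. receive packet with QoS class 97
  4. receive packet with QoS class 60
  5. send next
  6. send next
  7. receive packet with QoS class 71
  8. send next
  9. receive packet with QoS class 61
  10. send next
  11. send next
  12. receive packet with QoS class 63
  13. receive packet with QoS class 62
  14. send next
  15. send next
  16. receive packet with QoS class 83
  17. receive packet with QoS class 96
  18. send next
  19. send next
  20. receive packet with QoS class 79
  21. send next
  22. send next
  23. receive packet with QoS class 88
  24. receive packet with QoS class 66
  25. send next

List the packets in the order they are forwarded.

97, 69, 71, 61, 60, 63, 62, 96, 83, 79, 58, 88

insert 58 → {58}
insert 69 → {69, 58}
insert 97 → {97, 69, 58}
insert 60 → {97, 69, 60, 58}
send next → 97; now {69, 60, 58}
send next → 69; now {60, 58}
insert 71 → {71, 60, 58}
send next → 71; now {60, 58}
insert 61 → {61, 60, 58}
send next → 61; now {60, 58}
send next → 60; now {58}
insert 63 → {63, 58}
insert 62 → {63, 62, 58}
send next → 63; now {62, 58}
send next → 62; now {58}
insert 83 → {83, 58}
insert 96 → {96, 83, 58}
send next → 96; now {83, 58}
send next → 83; now {58}
insert 79 → {79, 58}
send next → 79; now {58}
send next → 58; now {}
insert 88 → {88}
insert 66 → {88, 66}
send next → 88; now {66}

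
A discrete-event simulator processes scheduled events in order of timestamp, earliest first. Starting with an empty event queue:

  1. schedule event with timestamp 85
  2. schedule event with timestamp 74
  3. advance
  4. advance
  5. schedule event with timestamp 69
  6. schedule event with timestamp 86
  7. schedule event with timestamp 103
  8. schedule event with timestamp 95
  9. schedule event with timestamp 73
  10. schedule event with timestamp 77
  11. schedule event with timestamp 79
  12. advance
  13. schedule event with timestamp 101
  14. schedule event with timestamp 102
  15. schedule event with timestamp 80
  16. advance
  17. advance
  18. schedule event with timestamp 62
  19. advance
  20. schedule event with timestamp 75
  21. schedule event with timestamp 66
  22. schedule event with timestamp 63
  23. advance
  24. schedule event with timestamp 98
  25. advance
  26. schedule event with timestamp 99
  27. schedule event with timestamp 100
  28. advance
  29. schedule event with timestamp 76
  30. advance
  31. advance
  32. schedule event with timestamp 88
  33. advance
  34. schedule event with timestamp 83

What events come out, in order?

[74, 85, 69, 73, 77, 62, 63, 66, 75, 76, 79, 80]

insert 85 → {85}
insert 74 → {74, 85}
advance → 74; now {85}
advance → 85; now {}
insert 69 → {69}
insert 86 → {69, 86}
insert 103 → {69, 86, 103}
insert 95 → {69, 86, 95, 103}
insert 73 → {69, 73, 86, 95, 103}
insert 77 → {69, 73, 77, 86, 95, 103}
insert 79 → {69, 73, 77, 79, 86, 95, 103}
advance → 69; now {73, 77, 79, 86, 95, 103}
insert 101 → {73, 77, 79, 86, 95, 101, 103}
insert 102 → {73, 77, 79, 86, 95, 101, 102, 103}
insert 80 → {73, 77, 79, 80, 86, 95, 101, 102, 103}
advance → 73; now {77, 79, 80, 86, 95, 101, 102, 103}
advance → 77; now {79, 80, 86, 95, 101, 102, 103}
insert 62 → {62, 79, 80, 86, 95, 101, 102, 103}
advance → 62; now {79, 80, 86, 95, 101, 102, 103}
insert 75 → {75, 79, 80, 86, 95, 101, 102, 103}
insert 66 → {66, 75, 79, 80, 86, 95, 101, 102, 103}
insert 63 → {63, 66, 75, 79, 80, 86, 95, 101, 102, 103}
advance → 63; now {66, 75, 79, 80, 86, 95, 101, 102, 103}
insert 98 → {66, 75, 79, 80, 86, 95, 98, 101, 102, 103}
advance → 66; now {75, 79, 80, 86, 95, 98, 101, 102, 103}
insert 99 → {75, 79, 80, 86, 95, 98, 99, 101, 102, 103}
insert 100 → {75, 79, 80, 86, 95, 98, 99, 100, 101, 102, 103}
advance → 75; now {79, 80, 86, 95, 98, 99, 100, 101, 102, 103}
insert 76 → {76, 79, 80, 86, 95, 98, 99, 100, 101, 102, 103}
advance → 76; now {79, 80, 86, 95, 98, 99, 100, 101, 102, 103}
advance → 79; now {80, 86, 95, 98, 99, 100, 101, 102, 103}
insert 88 → {80, 86, 88, 95, 98, 99, 100, 101, 102, 103}
advance → 80; now {86, 88, 95, 98, 99, 100, 101, 102, 103}
insert 83 → {83, 86, 88, 95, 98, 99, 100, 101, 102, 103}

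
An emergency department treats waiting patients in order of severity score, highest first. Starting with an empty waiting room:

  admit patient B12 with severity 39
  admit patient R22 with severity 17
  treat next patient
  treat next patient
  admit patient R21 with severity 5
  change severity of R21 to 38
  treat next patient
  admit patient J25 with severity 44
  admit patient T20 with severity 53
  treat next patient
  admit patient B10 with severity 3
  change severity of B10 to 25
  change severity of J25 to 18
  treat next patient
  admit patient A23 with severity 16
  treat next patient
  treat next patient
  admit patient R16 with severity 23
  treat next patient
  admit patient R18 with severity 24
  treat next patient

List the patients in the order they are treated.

B12, R22, R21, T20, B10, J25, A23, R16, R18

add B12 (severity 39) → {B12:39}
add R22 (severity 17) → {B12:39, R22:17}
treat next patient → B12; now {R22:17}
treat next patient → R22; now {}
add R21 (severity 5) → {R21:5}
update R21 to severity 38 → {R21:38}
treat next patient → R21; now {}
add J25 (severity 44) → {J25:44}
add T20 (severity 53) → {T20:53, J25:44}
treat next patient → T20; now {J25:44}
add B10 (severity 3) → {J25:44, B10:3}
update B10 to severity 25 → {J25:44, B10:25}
update J25 to severity 18 → {B10:25, J25:18}
treat next patient → B10; now {J25:18}
add A23 (severity 16) → {J25:18, A23:16}
treat next patient → J25; now {A23:16}
treat next patient → A23; now {}
add R16 (severity 23) → {R16:23}
treat next patient → R16; now {}
add R18 (severity 24) → {R18:24}
treat next patient → R18; now {}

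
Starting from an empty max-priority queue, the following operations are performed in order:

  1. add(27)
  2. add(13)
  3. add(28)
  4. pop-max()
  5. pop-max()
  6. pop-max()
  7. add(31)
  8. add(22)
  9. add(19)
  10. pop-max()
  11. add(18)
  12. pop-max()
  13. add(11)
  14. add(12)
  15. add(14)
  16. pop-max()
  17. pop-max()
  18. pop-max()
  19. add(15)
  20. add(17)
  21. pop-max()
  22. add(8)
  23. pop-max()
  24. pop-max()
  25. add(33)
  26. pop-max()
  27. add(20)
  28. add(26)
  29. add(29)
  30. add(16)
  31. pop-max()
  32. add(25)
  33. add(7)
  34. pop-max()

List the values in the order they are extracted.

insert 27 → {27}
insert 13 → {27, 13}
insert 28 → {28, 27, 13}
pop-max → 28; now {27, 13}
pop-max → 27; now {13}
pop-max → 13; now {}
insert 31 → {31}
insert 22 → {31, 22}
insert 19 → {31, 22, 19}
pop-max → 31; now {22, 19}
insert 18 → {22, 19, 18}
pop-max → 22; now {19, 18}
insert 11 → {19, 18, 11}
insert 12 → {19, 18, 12, 11}
insert 14 → {19, 18, 14, 12, 11}
pop-max → 19; now {18, 14, 12, 11}
pop-max → 18; now {14, 12, 11}
pop-max → 14; now {12, 11}
insert 15 → {15, 12, 11}
insert 17 → {17, 15, 12, 11}
pop-max → 17; now {15, 12, 11}
insert 8 → {15, 12, 11, 8}
pop-max → 15; now {12, 11, 8}
pop-max → 12; now {11, 8}
insert 33 → {33, 11, 8}
pop-max → 33; now {11, 8}
insert 20 → {20, 11, 8}
insert 26 → {26, 20, 11, 8}
insert 29 → {29, 26, 20, 11, 8}
insert 16 → {29, 26, 20, 16, 11, 8}
pop-max → 29; now {26, 20, 16, 11, 8}
insert 25 → {26, 25, 20, 16, 11, 8}
insert 7 → {26, 25, 20, 16, 11, 8, 7}
pop-max → 26; now {25, 20, 16, 11, 8, 7}

28, 27, 13, 31, 22, 19, 18, 14, 17, 15, 12, 33, 29, 26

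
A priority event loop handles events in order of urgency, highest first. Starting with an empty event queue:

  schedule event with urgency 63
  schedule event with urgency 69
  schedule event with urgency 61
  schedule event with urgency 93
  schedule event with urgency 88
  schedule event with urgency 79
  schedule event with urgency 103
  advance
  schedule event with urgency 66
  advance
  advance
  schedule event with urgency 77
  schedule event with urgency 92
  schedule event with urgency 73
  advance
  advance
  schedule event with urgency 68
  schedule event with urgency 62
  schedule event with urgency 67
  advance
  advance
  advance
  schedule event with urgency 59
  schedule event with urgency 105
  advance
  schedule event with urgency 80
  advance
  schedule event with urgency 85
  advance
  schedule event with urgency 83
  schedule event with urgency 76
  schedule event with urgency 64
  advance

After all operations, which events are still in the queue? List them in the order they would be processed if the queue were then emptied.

76 → 68 → 67 → 66 → 64 → 63 → 62 → 61 → 59

insert 63 → {63}
insert 69 → {69, 63}
insert 61 → {69, 63, 61}
insert 93 → {93, 69, 63, 61}
insert 88 → {93, 88, 69, 63, 61}
insert 79 → {93, 88, 79, 69, 63, 61}
insert 103 → {103, 93, 88, 79, 69, 63, 61}
advance → 103; now {93, 88, 79, 69, 63, 61}
insert 66 → {93, 88, 79, 69, 66, 63, 61}
advance → 93; now {88, 79, 69, 66, 63, 61}
advance → 88; now {79, 69, 66, 63, 61}
insert 77 → {79, 77, 69, 66, 63, 61}
insert 92 → {92, 79, 77, 69, 66, 63, 61}
insert 73 → {92, 79, 77, 73, 69, 66, 63, 61}
advance → 92; now {79, 77, 73, 69, 66, 63, 61}
advance → 79; now {77, 73, 69, 66, 63, 61}
insert 68 → {77, 73, 69, 68, 66, 63, 61}
insert 62 → {77, 73, 69, 68, 66, 63, 62, 61}
insert 67 → {77, 73, 69, 68, 67, 66, 63, 62, 61}
advance → 77; now {73, 69, 68, 67, 66, 63, 62, 61}
advance → 73; now {69, 68, 67, 66, 63, 62, 61}
advance → 69; now {68, 67, 66, 63, 62, 61}
insert 59 → {68, 67, 66, 63, 62, 61, 59}
insert 105 → {105, 68, 67, 66, 63, 62, 61, 59}
advance → 105; now {68, 67, 66, 63, 62, 61, 59}
insert 80 → {80, 68, 67, 66, 63, 62, 61, 59}
advance → 80; now {68, 67, 66, 63, 62, 61, 59}
insert 85 → {85, 68, 67, 66, 63, 62, 61, 59}
advance → 85; now {68, 67, 66, 63, 62, 61, 59}
insert 83 → {83, 68, 67, 66, 63, 62, 61, 59}
insert 76 → {83, 76, 68, 67, 66, 63, 62, 61, 59}
insert 64 → {83, 76, 68, 67, 66, 64, 63, 62, 61, 59}
advance → 83; now {76, 68, 67, 66, 64, 63, 62, 61, 59}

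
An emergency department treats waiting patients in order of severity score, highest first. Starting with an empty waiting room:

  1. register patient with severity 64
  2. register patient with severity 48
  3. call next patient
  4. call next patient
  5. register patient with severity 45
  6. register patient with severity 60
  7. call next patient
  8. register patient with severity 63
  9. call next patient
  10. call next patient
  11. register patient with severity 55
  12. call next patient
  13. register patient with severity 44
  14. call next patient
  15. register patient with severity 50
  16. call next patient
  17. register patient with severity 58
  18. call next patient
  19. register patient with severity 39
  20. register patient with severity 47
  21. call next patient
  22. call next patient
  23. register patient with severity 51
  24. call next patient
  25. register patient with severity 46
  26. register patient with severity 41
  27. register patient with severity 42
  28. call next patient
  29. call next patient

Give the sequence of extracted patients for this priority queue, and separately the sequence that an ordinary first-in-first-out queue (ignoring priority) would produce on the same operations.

insert 64 → {64}
insert 48 → {64, 48}
call next patient → 64; now {48}
call next patient → 48; now {}
insert 45 → {45}
insert 60 → {60, 45}
call next patient → 60; now {45}
insert 63 → {63, 45}
call next patient → 63; now {45}
call next patient → 45; now {}
insert 55 → {55}
call next patient → 55; now {}
insert 44 → {44}
call next patient → 44; now {}
insert 50 → {50}
call next patient → 50; now {}
insert 58 → {58}
call next patient → 58; now {}
insert 39 → {39}
insert 47 → {47, 39}
call next patient → 47; now {39}
call next patient → 39; now {}
insert 51 → {51}
call next patient → 51; now {}
insert 46 → {46}
insert 41 → {46, 41}
insert 42 → {46, 42, 41}
call next patient → 46; now {42, 41}
call next patient → 42; now {41}

priority queue: 64 → 48 → 60 → 63 → 45 → 55 → 44 → 50 → 58 → 47 → 39 → 51 → 46 → 42; FIFO queue: 64, 48, 45, 60, 63, 55, 44, 50, 58, 39, 47, 51, 46, 41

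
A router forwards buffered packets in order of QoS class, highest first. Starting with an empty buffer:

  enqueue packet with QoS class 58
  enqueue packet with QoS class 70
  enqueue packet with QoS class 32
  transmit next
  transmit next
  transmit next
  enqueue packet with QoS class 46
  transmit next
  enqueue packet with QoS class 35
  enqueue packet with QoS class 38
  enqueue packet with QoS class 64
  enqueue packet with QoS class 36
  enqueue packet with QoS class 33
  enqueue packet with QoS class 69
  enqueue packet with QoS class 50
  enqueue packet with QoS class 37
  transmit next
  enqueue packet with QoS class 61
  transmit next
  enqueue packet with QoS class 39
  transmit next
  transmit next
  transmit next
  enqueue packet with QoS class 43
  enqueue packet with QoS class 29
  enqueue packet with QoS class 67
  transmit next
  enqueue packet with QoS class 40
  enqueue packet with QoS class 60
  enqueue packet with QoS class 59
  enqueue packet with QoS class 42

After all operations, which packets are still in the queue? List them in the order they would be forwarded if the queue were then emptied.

insert 58 → {58}
insert 70 → {70, 58}
insert 32 → {70, 58, 32}
transmit next → 70; now {58, 32}
transmit next → 58; now {32}
transmit next → 32; now {}
insert 46 → {46}
transmit next → 46; now {}
insert 35 → {35}
insert 38 → {38, 35}
insert 64 → {64, 38, 35}
insert 36 → {64, 38, 36, 35}
insert 33 → {64, 38, 36, 35, 33}
insert 69 → {69, 64, 38, 36, 35, 33}
insert 50 → {69, 64, 50, 38, 36, 35, 33}
insert 37 → {69, 64, 50, 38, 37, 36, 35, 33}
transmit next → 69; now {64, 50, 38, 37, 36, 35, 33}
insert 61 → {64, 61, 50, 38, 37, 36, 35, 33}
transmit next → 64; now {61, 50, 38, 37, 36, 35, 33}
insert 39 → {61, 50, 39, 38, 37, 36, 35, 33}
transmit next → 61; now {50, 39, 38, 37, 36, 35, 33}
transmit next → 50; now {39, 38, 37, 36, 35, 33}
transmit next → 39; now {38, 37, 36, 35, 33}
insert 43 → {43, 38, 37, 36, 35, 33}
insert 29 → {43, 38, 37, 36, 35, 33, 29}
insert 67 → {67, 43, 38, 37, 36, 35, 33, 29}
transmit next → 67; now {43, 38, 37, 36, 35, 33, 29}
insert 40 → {43, 40, 38, 37, 36, 35, 33, 29}
insert 60 → {60, 43, 40, 38, 37, 36, 35, 33, 29}
insert 59 → {60, 59, 43, 40, 38, 37, 36, 35, 33, 29}
insert 42 → {60, 59, 43, 42, 40, 38, 37, 36, 35, 33, 29}

60, 59, 43, 42, 40, 38, 37, 36, 35, 33, 29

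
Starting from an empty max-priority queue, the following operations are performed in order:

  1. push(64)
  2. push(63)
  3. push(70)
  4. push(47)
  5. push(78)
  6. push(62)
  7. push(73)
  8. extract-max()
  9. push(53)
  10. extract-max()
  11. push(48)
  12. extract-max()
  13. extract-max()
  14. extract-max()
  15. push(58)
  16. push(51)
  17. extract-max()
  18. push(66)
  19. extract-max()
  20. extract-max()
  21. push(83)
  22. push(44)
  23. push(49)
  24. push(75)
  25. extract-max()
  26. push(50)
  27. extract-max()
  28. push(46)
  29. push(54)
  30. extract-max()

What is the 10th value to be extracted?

75

insert 64 → {64}
insert 63 → {64, 63}
insert 70 → {70, 64, 63}
insert 47 → {70, 64, 63, 47}
insert 78 → {78, 70, 64, 63, 47}
insert 62 → {78, 70, 64, 63, 62, 47}
insert 73 → {78, 73, 70, 64, 63, 62, 47}
extract-max → 78; now {73, 70, 64, 63, 62, 47}
insert 53 → {73, 70, 64, 63, 62, 53, 47}
extract-max → 73; now {70, 64, 63, 62, 53, 47}
insert 48 → {70, 64, 63, 62, 53, 48, 47}
extract-max → 70; now {64, 63, 62, 53, 48, 47}
extract-max → 64; now {63, 62, 53, 48, 47}
extract-max → 63; now {62, 53, 48, 47}
insert 58 → {62, 58, 53, 48, 47}
insert 51 → {62, 58, 53, 51, 48, 47}
extract-max → 62; now {58, 53, 51, 48, 47}
insert 66 → {66, 58, 53, 51, 48, 47}
extract-max → 66; now {58, 53, 51, 48, 47}
extract-max → 58; now {53, 51, 48, 47}
insert 83 → {83, 53, 51, 48, 47}
insert 44 → {83, 53, 51, 48, 47, 44}
insert 49 → {83, 53, 51, 49, 48, 47, 44}
insert 75 → {83, 75, 53, 51, 49, 48, 47, 44}
extract-max → 83; now {75, 53, 51, 49, 48, 47, 44}
insert 50 → {75, 53, 51, 50, 49, 48, 47, 44}
extract-max → 75; now {53, 51, 50, 49, 48, 47, 44}
insert 46 → {53, 51, 50, 49, 48, 47, 46, 44}
insert 54 → {54, 53, 51, 50, 49, 48, 47, 46, 44}
extract-max → 54; now {53, 51, 50, 49, 48, 47, 46, 44}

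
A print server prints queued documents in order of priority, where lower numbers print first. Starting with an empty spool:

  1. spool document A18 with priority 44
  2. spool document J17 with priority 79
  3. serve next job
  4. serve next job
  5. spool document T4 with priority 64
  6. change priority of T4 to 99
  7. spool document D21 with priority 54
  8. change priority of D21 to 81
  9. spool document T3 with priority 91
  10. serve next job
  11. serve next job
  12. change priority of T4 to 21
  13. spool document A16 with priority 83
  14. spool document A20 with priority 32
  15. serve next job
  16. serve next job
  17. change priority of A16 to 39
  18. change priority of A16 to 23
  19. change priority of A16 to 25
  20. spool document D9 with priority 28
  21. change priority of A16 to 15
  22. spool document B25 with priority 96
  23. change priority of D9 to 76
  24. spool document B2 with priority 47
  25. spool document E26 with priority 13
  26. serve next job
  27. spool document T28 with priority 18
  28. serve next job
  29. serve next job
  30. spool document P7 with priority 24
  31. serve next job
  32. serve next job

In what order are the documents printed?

[A18, J17, D21, T3, T4, A20, E26, A16, T28, P7, B2]

add A18 (priority 44) → {A18:44}
add J17 (priority 79) → {A18:44, J17:79}
serve next job → A18; now {J17:79}
serve next job → J17; now {}
add T4 (priority 64) → {T4:64}
update T4 to priority 99 → {T4:99}
add D21 (priority 54) → {D21:54, T4:99}
update D21 to priority 81 → {D21:81, T4:99}
add T3 (priority 91) → {D21:81, T3:91, T4:99}
serve next job → D21; now {T3:91, T4:99}
serve next job → T3; now {T4:99}
update T4 to priority 21 → {T4:21}
add A16 (priority 83) → {T4:21, A16:83}
add A20 (priority 32) → {T4:21, A20:32, A16:83}
serve next job → T4; now {A20:32, A16:83}
serve next job → A20; now {A16:83}
update A16 to priority 39 → {A16:39}
update A16 to priority 23 → {A16:23}
update A16 to priority 25 → {A16:25}
add D9 (priority 28) → {A16:25, D9:28}
update A16 to priority 15 → {A16:15, D9:28}
add B25 (priority 96) → {A16:15, D9:28, B25:96}
update D9 to priority 76 → {A16:15, D9:76, B25:96}
add B2 (priority 47) → {A16:15, B2:47, D9:76, B25:96}
add E26 (priority 13) → {E26:13, A16:15, B2:47, D9:76, B25:96}
serve next job → E26; now {A16:15, B2:47, D9:76, B25:96}
add T28 (priority 18) → {A16:15, T28:18, B2:47, D9:76, B25:96}
serve next job → A16; now {T28:18, B2:47, D9:76, B25:96}
serve next job → T28; now {B2:47, D9:76, B25:96}
add P7 (priority 24) → {P7:24, B2:47, D9:76, B25:96}
serve next job → P7; now {B2:47, D9:76, B25:96}
serve next job → B2; now {D9:76, B25:96}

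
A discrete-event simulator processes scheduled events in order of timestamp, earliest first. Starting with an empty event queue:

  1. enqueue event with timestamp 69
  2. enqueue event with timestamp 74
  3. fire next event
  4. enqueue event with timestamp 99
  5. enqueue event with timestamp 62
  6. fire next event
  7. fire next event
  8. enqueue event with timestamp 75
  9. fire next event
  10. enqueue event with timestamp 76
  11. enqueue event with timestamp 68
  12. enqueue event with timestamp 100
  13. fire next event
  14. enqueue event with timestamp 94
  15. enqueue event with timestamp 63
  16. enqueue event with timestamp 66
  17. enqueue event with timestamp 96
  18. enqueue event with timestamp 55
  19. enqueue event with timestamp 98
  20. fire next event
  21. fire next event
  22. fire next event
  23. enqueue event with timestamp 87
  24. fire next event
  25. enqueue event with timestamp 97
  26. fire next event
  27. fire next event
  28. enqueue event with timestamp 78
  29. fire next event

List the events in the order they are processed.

69, 62, 74, 75, 68, 55, 63, 66, 76, 87, 94, 78

insert 69 → {69}
insert 74 → {69, 74}
fire next event → 69; now {74}
insert 99 → {74, 99}
insert 62 → {62, 74, 99}
fire next event → 62; now {74, 99}
fire next event → 74; now {99}
insert 75 → {75, 99}
fire next event → 75; now {99}
insert 76 → {76, 99}
insert 68 → {68, 76, 99}
insert 100 → {68, 76, 99, 100}
fire next event → 68; now {76, 99, 100}
insert 94 → {76, 94, 99, 100}
insert 63 → {63, 76, 94, 99, 100}
insert 66 → {63, 66, 76, 94, 99, 100}
insert 96 → {63, 66, 76, 94, 96, 99, 100}
insert 55 → {55, 63, 66, 76, 94, 96, 99, 100}
insert 98 → {55, 63, 66, 76, 94, 96, 98, 99, 100}
fire next event → 55; now {63, 66, 76, 94, 96, 98, 99, 100}
fire next event → 63; now {66, 76, 94, 96, 98, 99, 100}
fire next event → 66; now {76, 94, 96, 98, 99, 100}
insert 87 → {76, 87, 94, 96, 98, 99, 100}
fire next event → 76; now {87, 94, 96, 98, 99, 100}
insert 97 → {87, 94, 96, 97, 98, 99, 100}
fire next event → 87; now {94, 96, 97, 98, 99, 100}
fire next event → 94; now {96, 97, 98, 99, 100}
insert 78 → {78, 96, 97, 98, 99, 100}
fire next event → 78; now {96, 97, 98, 99, 100}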